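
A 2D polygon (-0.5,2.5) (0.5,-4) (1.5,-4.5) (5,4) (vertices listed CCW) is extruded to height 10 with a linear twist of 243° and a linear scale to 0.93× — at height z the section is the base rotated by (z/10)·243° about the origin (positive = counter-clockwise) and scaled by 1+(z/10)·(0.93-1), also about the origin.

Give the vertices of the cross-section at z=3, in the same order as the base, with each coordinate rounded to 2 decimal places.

t = z/height = 3/10 = 0.3
s = 1 + (scale-1)·z/height = 1 + (0.93-1)·3/10 = 0.979000
θ = twist·z/height = 243°·3/10 = 72.9000° = 1.272345 rad
cos θ = 0.294040, sin θ = 0.955793 (intermediates below are computed at full precision and shown rounded to 5 d.p.)
v1: (-0.5,2.5) → rotate → (-2.53650,0.25720) → ×s → (-2.48324,0.25180) → (-2.48,0.25)
v2: (0.5,-4) → rotate → (3.97019,-0.69826) → ×s → (3.88682,-0.68360) → (3.89,-0.68)
v3: (1.5,-4.5) → rotate → (4.74213,0.11051) → ×s → (4.64254,0.10819) → (4.64,0.11)
v4: (5,4) → rotate → (-2.35297,5.95513) → ×s → (-2.30356,5.83007) → (-2.30,5.83)

Cross-section at z=3: (-2.48,0.25) (3.89,-0.68) (4.64,0.11) (-2.30,5.83)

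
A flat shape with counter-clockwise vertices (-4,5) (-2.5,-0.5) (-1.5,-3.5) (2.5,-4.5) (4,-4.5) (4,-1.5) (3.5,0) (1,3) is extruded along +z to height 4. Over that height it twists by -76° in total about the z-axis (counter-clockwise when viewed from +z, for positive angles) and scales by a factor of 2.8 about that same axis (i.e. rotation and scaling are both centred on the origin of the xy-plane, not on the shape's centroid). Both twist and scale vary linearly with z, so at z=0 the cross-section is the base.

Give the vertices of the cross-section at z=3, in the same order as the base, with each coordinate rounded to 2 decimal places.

Cross-section at z=3: (4.73,14.28) (-4.19,4.29) (-8.82,-1.52) (-5.67,-10.69) (-3.75,-13.64) (2.16,-9.80) (4.48,-6.90) (7.19,1.87)

t = z/height = 3/4 = 0.75
s = 1 + (scale-1)·z/height = 1 + (2.8-1)·3/4 = 2.350000
θ = twist·z/height = -76°·3/4 = -57.0000° = -0.994838 rad
cos θ = 0.544639, sin θ = -0.838671 (intermediates below are computed at full precision and shown rounded to 5 d.p.)
v1: (-4,5) → rotate → (2.01480,6.07788) → ×s → (4.73477,14.28301) → (4.73,14.28)
v2: (-2.5,-0.5) → rotate → (-1.78093,1.82436) → ×s → (-4.18519,4.28724) → (-4.19,4.29)
v3: (-1.5,-3.5) → rotate → (-3.75231,-0.64823) → ×s → (-8.81792,-1.52334) → (-8.82,-1.52)
v4: (2.5,-4.5) → rotate → (-2.41242,-4.54755) → ×s → (-5.66919,-10.68675) → (-5.67,-10.69)
v5: (4,-4.5) → rotate → (-1.59546,-5.80556) → ×s → (-3.74933,-13.64306) → (-3.75,-13.64)
v6: (4,-1.5) → rotate → (0.92055,-4.17164) → ×s → (2.16329,-9.80336) → (2.16,-9.80)
v7: (3.5,0) → rotate → (1.90624,-2.93535) → ×s → (4.47966,-6.89807) → (4.48,-6.90)
v8: (1,3) → rotate → (3.06065,0.79525) → ×s → (7.19253,1.86883) → (7.19,1.87)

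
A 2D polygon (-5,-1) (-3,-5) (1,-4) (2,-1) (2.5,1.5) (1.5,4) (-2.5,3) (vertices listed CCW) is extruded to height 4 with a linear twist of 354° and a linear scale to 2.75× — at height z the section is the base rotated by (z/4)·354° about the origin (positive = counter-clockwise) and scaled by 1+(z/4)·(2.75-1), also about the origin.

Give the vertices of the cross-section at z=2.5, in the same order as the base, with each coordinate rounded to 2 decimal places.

Cross-section at z=2.5: (6.49,8.48) (-2.18,12.01) (-7.10,4.92) (-4.53,-1.19) (-1.86,-5.81) (3.16,-8.37) (8.08,-1.27)

t = z/height = 2.5/4 = 0.625
s = 1 + (scale-1)·z/height = 1 + (2.75-1)·2.5/4 = 2.093750
θ = twist·z/height = 354°·2.5/4 = 221.2500° = 3.861541 rad
cos θ = -0.751840, sin θ = -0.659346 (intermediates below are computed at full precision and shown rounded to 5 d.p.)
v1: (-5,-1) → rotate → (3.09985,4.04857) → ×s → (6.49032,8.47669) → (6.49,8.48)
v2: (-3,-5) → rotate → (-1.04121,5.73724) → ×s → (-2.18003,12.01234) → (-2.18,12.01)
v3: (1,-4) → rotate → (-3.38922,2.34801) → ×s → (-7.09619,4.91615) → (-7.10,4.92)
v4: (2,-1) → rotate → (-2.16303,-0.56685) → ×s → (-4.52883,-1.18685) → (-4.53,-1.19)
v5: (2.5,1.5) → rotate → (-0.89058,-2.77612) → ×s → (-1.86465,-5.81251) → (-1.86,-5.81)
v6: (1.5,4) → rotate → (1.50962,-3.99638) → ×s → (3.16077,-8.36742) → (3.16,-8.37)
v7: (-2.5,3) → rotate → (3.85764,-0.60715) → ×s → (8.07693,-1.27123) → (8.08,-1.27)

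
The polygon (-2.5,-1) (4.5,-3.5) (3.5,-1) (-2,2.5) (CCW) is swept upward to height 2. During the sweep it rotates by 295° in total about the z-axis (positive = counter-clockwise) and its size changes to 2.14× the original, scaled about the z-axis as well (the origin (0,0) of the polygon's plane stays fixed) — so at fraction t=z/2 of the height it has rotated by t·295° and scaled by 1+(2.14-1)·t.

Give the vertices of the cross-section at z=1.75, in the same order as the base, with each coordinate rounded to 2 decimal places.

t = z/height = 1.75/2 = 0.875
s = 1 + (scale-1)·z/height = 1 + (2.14-1)·1.75/2 = 1.997500
θ = twist·z/height = 295°·1.75/2 = 258.1250° = 4.505131 rad
cos θ = -0.205777, sin θ = -0.978599 (intermediates below are computed at full precision and shown rounded to 5 d.p.)
v1: (-2.5,-1) → rotate → (-0.46416,2.65227) → ×s → (-0.92715,5.29792) → (-0.93,5.30)
v2: (4.5,-3.5) → rotate → (-4.35109,-3.68347) → ×s → (-8.69131,-7.35774) → (-8.69,-7.36)
v3: (3.5,-1) → rotate → (-1.69882,-3.21932) → ×s → (-3.39339,-6.43059) → (-3.39,-6.43)
v4: (-2,2.5) → rotate → (2.85805,1.44275) → ×s → (5.70896,2.88190) → (5.71,2.88)

Cross-section at z=1.75: (-0.93,5.30) (-8.69,-7.36) (-3.39,-6.43) (5.71,2.88)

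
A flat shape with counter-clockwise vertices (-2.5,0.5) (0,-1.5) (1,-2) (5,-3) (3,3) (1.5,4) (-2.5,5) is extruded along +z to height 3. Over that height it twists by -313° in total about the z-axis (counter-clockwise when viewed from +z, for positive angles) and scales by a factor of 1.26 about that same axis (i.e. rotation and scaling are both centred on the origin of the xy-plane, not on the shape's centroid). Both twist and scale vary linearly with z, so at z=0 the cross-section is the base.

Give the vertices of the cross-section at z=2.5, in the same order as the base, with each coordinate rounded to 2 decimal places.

t = z/height = 2.5/3 = 0.833333
s = 1 + (scale-1)·z/height = 1 + (1.26-1)·2.5/3 = 1.216667
θ = twist·z/height = -313°·2.5/3 = -260.8333° = -4.552400 rad
cos θ = -0.159307, sin θ = 0.987229 (intermediates below are computed at full precision and shown rounded to 5 d.p.)
v1: (-2.5,0.5) → rotate → (-0.09535,-2.54773) → ×s → (-0.11601,-3.09973) → (-0.12,-3.10)
v2: (0,-1.5) → rotate → (1.48084,0.23896) → ×s → (1.80169,0.29074) → (1.80,0.29)
v3: (1,-2) → rotate → (1.81515,1.30584) → ×s → (2.20843,1.58878) → (2.21,1.59)
v4: (5,-3) → rotate → (2.16515,5.41407) → ×s → (2.63427,6.58711) → (2.63,6.59)
v5: (3,3) → rotate → (-3.43961,2.48377) → ×s → (-4.18486,3.02192) → (-4.18,3.02)
v6: (1.5,4) → rotate → (-4.18788,0.84362) → ×s → (-5.09525,1.02640) → (-5.10,1.03)
v7: (-2.5,5) → rotate → (-4.53788,-3.26461) → ×s → (-5.52109,-3.97194) → (-5.52,-3.97)

Cross-section at z=2.5: (-0.12,-3.10) (1.80,0.29) (2.21,1.59) (2.63,6.59) (-4.18,3.02) (-5.10,1.03) (-5.52,-3.97)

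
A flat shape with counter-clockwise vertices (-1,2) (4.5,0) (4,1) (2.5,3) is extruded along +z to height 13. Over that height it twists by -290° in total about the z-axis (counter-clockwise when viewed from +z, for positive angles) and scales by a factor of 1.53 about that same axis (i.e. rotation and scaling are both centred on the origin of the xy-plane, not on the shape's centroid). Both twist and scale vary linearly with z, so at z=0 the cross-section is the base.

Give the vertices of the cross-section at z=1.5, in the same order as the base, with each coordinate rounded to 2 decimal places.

t = z/height = 1.5/13 = 0.115385
s = 1 + (scale-1)·z/height = 1 + (1.53-1)·1.5/13 = 1.061154
θ = twist·z/height = -290°·1.5/13 = -33.4615° = -0.584014 rad
cos θ = 0.834256, sin θ = -0.551377 (intermediates below are computed at full precision and shown rounded to 5 d.p.)
v1: (-1,2) → rotate → (0.26850,2.21989) → ×s → (0.28492,2.35564) → (0.28,2.36)
v2: (4.5,0) → rotate → (3.75415,-2.48120) → ×s → (3.98373,-2.63293) → (3.98,-2.63)
v3: (4,1) → rotate → (3.88840,-1.37125) → ×s → (4.12619,-1.45511) → (4.13,-1.46)
v4: (2.5,3) → rotate → (3.73977,1.12433) → ×s → (3.96847,1.19308) → (3.97,1.19)

Cross-section at z=1.5: (0.28,2.36) (3.98,-2.63) (4.13,-1.46) (3.97,1.19)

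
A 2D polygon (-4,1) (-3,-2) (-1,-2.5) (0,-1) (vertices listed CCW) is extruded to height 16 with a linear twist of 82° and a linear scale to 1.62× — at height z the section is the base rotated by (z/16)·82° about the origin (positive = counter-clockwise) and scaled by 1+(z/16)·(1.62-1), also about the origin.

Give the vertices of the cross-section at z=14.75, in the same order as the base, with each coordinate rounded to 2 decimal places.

t = z/height = 14.75/16 = 0.921875
s = 1 + (scale-1)·z/height = 1 + (1.62-1)·14.75/16 = 1.571563
θ = twist·z/height = 82°·14.75/16 = 75.5938° = 1.319360 rad
cos θ = 0.248796, sin θ = 0.968556 (intermediates below are computed at full precision and shown rounded to 5 d.p.)
v1: (-4,1) → rotate → (-1.96374,-3.62543) → ×s → (-3.08614,-5.69759) → (-3.09,-5.70)
v2: (-3,-2) → rotate → (1.19073,-3.40326) → ×s → (1.87130,-5.34843) → (1.87,-5.35)
v3: (-1,-2.5) → rotate → (2.17259,-1.59054) → ×s → (3.41437,-2.49964) → (3.41,-2.50)
v4: (0,-1) → rotate → (0.96856,-0.24880) → ×s → (1.52215,-0.39100) → (1.52,-0.39)

Cross-section at z=14.75: (-3.09,-5.70) (1.87,-5.35) (3.41,-2.50) (1.52,-0.39)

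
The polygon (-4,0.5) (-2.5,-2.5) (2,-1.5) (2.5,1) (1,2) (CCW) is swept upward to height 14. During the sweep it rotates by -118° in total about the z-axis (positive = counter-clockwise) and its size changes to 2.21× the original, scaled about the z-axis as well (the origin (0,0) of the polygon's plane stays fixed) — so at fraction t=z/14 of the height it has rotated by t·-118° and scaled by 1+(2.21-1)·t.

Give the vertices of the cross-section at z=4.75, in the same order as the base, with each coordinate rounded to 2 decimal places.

Cross-section at z=4.75: (-3.87,4.17) (-4.97,-0.43) (0.80,-3.43) (3.61,-1.19) (2.89,1.25)

t = z/height = 4.75/14 = 0.339286
s = 1 + (scale-1)·z/height = 1 + (2.21-1)·4.75/14 = 1.410536
θ = twist·z/height = -118°·4.75/14 = -40.0357° = -0.698755 rad
cos θ = 0.765644, sin θ = -0.643265 (intermediates below are computed at full precision and shown rounded to 5 d.p.)
v1: (-4,0.5) → rotate → (-2.74094,2.95588) → ×s → (-3.86620,4.16938) → (-3.87,4.17)
v2: (-2.5,-2.5) → rotate → (-3.52227,-0.30595) → ×s → (-4.96829,-0.43155) → (-4.97,-0.43)
v3: (2,-1.5) → rotate → (0.56639,-2.43500) → ×s → (0.79891,-3.43465) → (0.80,-3.43)
v4: (2.5,1) → rotate → (2.55737,-0.84252) → ×s → (3.60727,-1.18840) → (3.61,-1.19)
v5: (1,2) → rotate → (2.05217,0.88802) → ×s → (2.89466,1.25259) → (2.89,1.25)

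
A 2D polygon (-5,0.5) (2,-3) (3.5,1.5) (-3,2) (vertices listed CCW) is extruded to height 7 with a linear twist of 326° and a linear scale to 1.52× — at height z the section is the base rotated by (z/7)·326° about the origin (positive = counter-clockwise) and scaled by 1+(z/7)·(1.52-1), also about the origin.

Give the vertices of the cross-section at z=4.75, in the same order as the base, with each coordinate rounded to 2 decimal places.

t = z/height = 4.75/7 = 0.678571
s = 1 + (scale-1)·z/height = 1 + (1.52-1)·4.75/7 = 1.352857
θ = twist·z/height = 326°·4.75/7 = 221.2143° = 3.860918 rad
cos θ = -0.752251, sin θ = -0.658877 (intermediates below are computed at full precision and shown rounded to 5 d.p.)
v1: (-5,0.5) → rotate → (4.09069,2.91826) → ×s → (5.53412,3.94799) → (5.53,3.95)
v2: (2,-3) → rotate → (-3.48113,0.93900) → ×s → (-4.70947,1.27033) → (-4.71,1.27)
v3: (3.5,1.5) → rotate → (-1.64456,-3.43445) → ×s → (-2.22486,-4.64631) → (-2.22,-4.65)
v4: (-3,2) → rotate → (3.57451,0.47213) → ×s → (4.83580,0.63872) → (4.84,0.64)

Cross-section at z=4.75: (5.53,3.95) (-4.71,1.27) (-2.22,-4.65) (4.84,0.64)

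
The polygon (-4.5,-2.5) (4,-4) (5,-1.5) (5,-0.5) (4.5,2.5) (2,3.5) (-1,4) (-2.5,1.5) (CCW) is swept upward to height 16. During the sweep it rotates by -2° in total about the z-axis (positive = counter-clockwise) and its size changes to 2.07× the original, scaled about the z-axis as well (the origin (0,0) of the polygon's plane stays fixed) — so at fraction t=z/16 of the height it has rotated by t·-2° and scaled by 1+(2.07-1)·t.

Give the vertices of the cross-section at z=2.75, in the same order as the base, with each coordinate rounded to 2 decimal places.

Cross-section at z=2.75: (-5.35,-2.93) (4.71,-4.76) (5.91,-1.81) (5.92,-0.63) (5.35,2.93) (2.39,4.13) (-1.16,4.74) (-2.95,1.79)

t = z/height = 2.75/16 = 0.171875
s = 1 + (scale-1)·z/height = 1 + (2.07-1)·2.75/16 = 1.183906
θ = twist·z/height = -2°·2.75/16 = -0.3438° = -0.006000 rad
cos θ = 0.999982, sin θ = -0.006000 (intermediates below are computed at full precision and shown rounded to 5 d.p.)
v1: (-4.5,-2.5) → rotate → (-4.51492,-2.47296) → ×s → (-5.34524,-2.92775) → (-5.35,-2.93)
v2: (4,-4) → rotate → (3.97593,-4.02393) → ×s → (4.70713,-4.76395) → (4.71,-4.76)
v3: (5,-1.5) → rotate → (4.99091,-1.52997) → ×s → (5.90877,-1.81134) → (5.91,-1.81)
v4: (5,-0.5) → rotate → (4.99691,-0.52999) → ×s → (5.91587,-0.62746) → (5.92,-0.63)
v5: (4.5,2.5) → rotate → (4.51492,2.47296) → ×s → (5.34524,2.92775) → (5.35,2.93)
v6: (2,3.5) → rotate → (2.02096,3.48794) → ×s → (2.39263,4.12939) → (2.39,4.13)
v7: (-1,4) → rotate → (-0.97598,4.00593) → ×s → (-1.15547,4.74264) → (-1.16,4.74)
v8: (-2.5,1.5) → rotate → (-2.49096,1.51497) → ×s → (-2.94906,1.79358) → (-2.95,1.79)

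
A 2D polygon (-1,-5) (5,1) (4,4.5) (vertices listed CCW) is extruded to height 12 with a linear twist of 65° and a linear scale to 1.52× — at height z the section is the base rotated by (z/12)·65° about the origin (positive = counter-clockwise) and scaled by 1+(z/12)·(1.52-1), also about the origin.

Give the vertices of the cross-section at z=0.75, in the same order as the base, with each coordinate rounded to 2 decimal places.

t = z/height = 0.75/12 = 0.0625
s = 1 + (scale-1)·z/height = 1 + (1.52-1)·0.75/12 = 1.032500
θ = twist·z/height = 65°·0.75/12 = 4.0625° = 0.070904 rad
cos θ = 0.997487, sin θ = 0.070845 (intermediates below are computed at full precision and shown rounded to 5 d.p.)
v1: (-1,-5) → rotate → (-0.64326,-5.05828) → ×s → (-0.66417,-5.22268) → (-0.66,-5.22)
v2: (5,1) → rotate → (4.91659,1.35171) → ×s → (5.07638,1.39564) → (5.08,1.40)
v3: (4,4.5) → rotate → (3.67115,4.77207) → ×s → (3.79046,4.92716) → (3.79,4.93)

Cross-section at z=0.75: (-0.66,-5.22) (5.08,1.40) (3.79,4.93)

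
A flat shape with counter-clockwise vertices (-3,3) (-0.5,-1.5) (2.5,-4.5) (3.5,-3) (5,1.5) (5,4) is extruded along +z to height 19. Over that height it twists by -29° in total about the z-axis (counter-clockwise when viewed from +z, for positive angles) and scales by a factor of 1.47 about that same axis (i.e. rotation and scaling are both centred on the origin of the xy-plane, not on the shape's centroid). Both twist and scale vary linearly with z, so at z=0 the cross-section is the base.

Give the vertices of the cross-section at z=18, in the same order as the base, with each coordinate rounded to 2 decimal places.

t = z/height = 18/19 = 0.947368
s = 1 + (scale-1)·z/height = 1 + (1.47-1)·18/19 = 1.445263
θ = twist·z/height = -29°·18/19 = -27.4737° = -0.479506 rad
cos θ = 0.887223, sin θ = -0.461341 (intermediates below are computed at full precision and shown rounded to 5 d.p.)
v1: (-3,3) → rotate → (-1.27764,4.04569) → ×s → (-1.84653,5.84709) → (-1.85,5.85)
v2: (-0.5,-1.5) → rotate → (-1.13562,-1.10016) → ×s → (-1.64127,-1.59003) → (-1.64,-1.59)
v3: (2.5,-4.5) → rotate → (0.14202,-5.14586) → ×s → (0.20526,-7.43712) → (0.21,-7.44)
v4: (3.5,-3) → rotate → (1.72126,-4.27636) → ×s → (2.48767,-6.18047) → (2.49,-6.18)
v5: (5,1.5) → rotate → (5.12813,-0.97587) → ×s → (7.41149,-1.41039) → (7.41,-1.41)
v6: (5,4) → rotate → (6.28148,1.24219) → ×s → (9.07839,1.79528) → (9.08,1.80)

Cross-section at z=18: (-1.85,5.85) (-1.64,-1.59) (0.21,-7.44) (2.49,-6.18) (7.41,-1.41) (9.08,1.80)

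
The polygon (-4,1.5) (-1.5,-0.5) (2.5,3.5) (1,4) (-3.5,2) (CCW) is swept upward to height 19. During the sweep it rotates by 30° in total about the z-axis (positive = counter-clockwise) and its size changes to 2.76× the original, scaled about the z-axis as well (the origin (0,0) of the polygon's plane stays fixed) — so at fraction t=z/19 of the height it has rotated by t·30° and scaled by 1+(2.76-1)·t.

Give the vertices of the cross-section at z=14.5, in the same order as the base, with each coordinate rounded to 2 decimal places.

t = z/height = 14.5/19 = 0.763158
s = 1 + (scale-1)·z/height = 1 + (2.76-1)·14.5/19 = 2.343158
θ = twist·z/height = 30°·14.5/19 = 22.8947° = 0.399589 rad
cos θ = 0.921221, sin θ = 0.389039 (intermediates below are computed at full precision and shown rounded to 5 d.p.)
v1: (-4,1.5) → rotate → (-4.26844,-0.17433) → ×s → (-10.00164,-0.40847) → (-10.00,-0.41)
v2: (-1.5,-0.5) → rotate → (-1.18731,-1.04417) → ×s → (-2.78206,-2.44665) → (-2.78,-2.45)
v3: (2.5,3.5) → rotate → (0.94142,4.19687) → ×s → (2.20588,9.83393) → (2.21,9.83)
v4: (1,4) → rotate → (-0.63494,4.07392) → ×s → (-1.48776,9.54585) → (-1.49,9.55)
v5: (-3.5,2) → rotate → (-4.00235,0.48080) → ×s → (-9.37814,1.12660) → (-9.38,1.13)

Cross-section at z=14.5: (-10.00,-0.41) (-2.78,-2.45) (2.21,9.83) (-1.49,9.55) (-9.38,1.13)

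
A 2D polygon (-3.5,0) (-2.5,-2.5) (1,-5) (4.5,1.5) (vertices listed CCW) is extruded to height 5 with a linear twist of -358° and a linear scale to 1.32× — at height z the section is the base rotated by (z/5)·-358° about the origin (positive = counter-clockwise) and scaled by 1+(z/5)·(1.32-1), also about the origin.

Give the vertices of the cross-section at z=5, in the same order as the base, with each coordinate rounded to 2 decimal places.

Cross-section at z=5: (-4.62,-0.16) (-3.18,-3.41) (1.55,-6.55) (5.87,2.19)

t = z/height = 5/5 = 1
s = 1 + (scale-1)·z/height = 1 + (1.32-1)·5/5 = 1.320000
θ = twist·z/height = -358°·5/5 = -358.0000° = -6.248279 rad
cos θ = 0.999391, sin θ = 0.034899 (intermediates below are computed at full precision and shown rounded to 5 d.p.)
v1: (-3.5,0) → rotate → (-3.49787,-0.12215) → ×s → (-4.61719,-0.16124) → (-4.62,-0.16)
v2: (-2.5,-2.5) → rotate → (-2.41123,-2.58573) → ×s → (-3.18282,-3.41316) → (-3.18,-3.41)
v3: (1,-5) → rotate → (1.17389,-4.96205) → ×s → (1.54953,-6.54991) → (1.55,-6.55)
v4: (4.5,1.5) → rotate → (4.44491,1.65613) → ×s → (5.86728,2.18610) → (5.87,2.19)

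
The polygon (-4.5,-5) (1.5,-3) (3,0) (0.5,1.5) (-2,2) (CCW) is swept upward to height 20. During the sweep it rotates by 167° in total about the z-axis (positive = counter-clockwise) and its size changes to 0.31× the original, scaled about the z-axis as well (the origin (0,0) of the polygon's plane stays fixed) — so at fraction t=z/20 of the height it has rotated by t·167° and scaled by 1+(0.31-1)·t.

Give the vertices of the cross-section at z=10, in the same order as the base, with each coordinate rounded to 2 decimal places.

t = z/height = 10/20 = 0.5
s = 1 + (scale-1)·z/height = 1 + (0.31-1)·10/20 = 0.655000
θ = twist·z/height = 167°·10/20 = 83.5000° = 1.457350 rad
cos θ = 0.113203, sin θ = 0.993572 (intermediates below are computed at full precision and shown rounded to 5 d.p.)
v1: (-4.5,-5) → rotate → (4.45844,-5.03709) → ×s → (2.92028,-3.29929) → (2.92,-3.30)
v2: (1.5,-3) → rotate → (3.15052,1.15075) → ×s → (2.06359,0.75374) → (2.06,0.75)
v3: (3,0) → rotate → (0.33961,2.98072) → ×s → (0.22244,1.95237) → (0.22,1.95)
v4: (0.5,1.5) → rotate → (-1.43376,0.66659) → ×s → (-0.93911,0.43662) → (-0.94,0.44)
v5: (-2,2) → rotate → (-2.21355,-1.76074) → ×s → (-1.44988,-1.15328) → (-1.45,-1.15)

Cross-section at z=10: (2.92,-3.30) (2.06,0.75) (0.22,1.95) (-0.94,0.44) (-1.45,-1.15)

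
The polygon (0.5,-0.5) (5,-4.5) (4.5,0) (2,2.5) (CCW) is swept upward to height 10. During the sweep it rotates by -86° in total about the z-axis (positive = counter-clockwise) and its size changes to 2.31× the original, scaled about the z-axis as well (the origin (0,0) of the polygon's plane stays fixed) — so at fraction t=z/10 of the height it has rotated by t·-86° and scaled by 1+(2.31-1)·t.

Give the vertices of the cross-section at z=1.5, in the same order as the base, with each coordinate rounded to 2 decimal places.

Cross-section at z=1.5: (0.45,-0.72) (4.63,-6.58) (5.25,-1.20) (3.00,2.38)

t = z/height = 1.5/10 = 0.15
s = 1 + (scale-1)·z/height = 1 + (2.31-1)·1.5/10 = 1.196500
θ = twist·z/height = -86°·1.5/10 = -12.9000° = -0.225147 rad
cos θ = 0.974761, sin θ = -0.223250 (intermediates below are computed at full precision and shown rounded to 5 d.p.)
v1: (0.5,-0.5) → rotate → (0.37576,-0.59901) → ×s → (0.44959,-0.71671) → (0.45,-0.72)
v2: (5,-4.5) → rotate → (3.86918,-5.50268) → ×s → (4.62947,-6.58395) → (4.63,-6.58)
v3: (4.5,0) → rotate → (4.38643,-1.00463) → ×s → (5.24836,-1.20203) → (5.25,-1.20)
v4: (2,2.5) → rotate → (2.50765,1.99040) → ×s → (3.00040,2.38152) → (3.00,2.38)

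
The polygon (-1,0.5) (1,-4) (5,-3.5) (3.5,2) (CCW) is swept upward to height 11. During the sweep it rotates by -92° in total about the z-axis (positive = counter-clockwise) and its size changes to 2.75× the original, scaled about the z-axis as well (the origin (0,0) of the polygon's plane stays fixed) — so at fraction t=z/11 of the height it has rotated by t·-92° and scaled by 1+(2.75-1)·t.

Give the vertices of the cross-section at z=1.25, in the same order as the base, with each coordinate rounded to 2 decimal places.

Cross-section at z=1.25: (-1.07,0.81) (0.31,-4.93) (5.13,-5.21) (4.56,1.60)

t = z/height = 1.25/11 = 0.113636
s = 1 + (scale-1)·z/height = 1 + (2.75-1)·1.25/11 = 1.198864
θ = twist·z/height = -92°·1.25/11 = -10.4545° = -0.182466 rad
cos θ = 0.983399, sin θ = -0.181455 (intermediates below are computed at full precision and shown rounded to 5 d.p.)
v1: (-1,0.5) → rotate → (-0.89267,0.67316) → ×s → (-1.07019,0.80702) → (-1.07,0.81)
v2: (1,-4) → rotate → (0.25758,-4.11505) → ×s → (0.30880,-4.93339) → (0.31,-4.93)
v3: (5,-3.5) → rotate → (4.28190,-4.34917) → ×s → (5.13342,-5.21407) → (5.13,-5.21)
v4: (3.5,2) → rotate → (3.80481,1.33170) → ×s → (4.56145,1.59653) → (4.56,1.60)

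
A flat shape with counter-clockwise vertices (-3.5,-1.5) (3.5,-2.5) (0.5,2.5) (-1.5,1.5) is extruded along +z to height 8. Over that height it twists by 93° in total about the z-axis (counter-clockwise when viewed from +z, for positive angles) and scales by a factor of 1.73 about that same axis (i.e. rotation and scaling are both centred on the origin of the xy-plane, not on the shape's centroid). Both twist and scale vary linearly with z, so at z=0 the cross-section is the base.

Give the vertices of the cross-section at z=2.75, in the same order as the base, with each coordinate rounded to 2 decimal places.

t = z/height = 2.75/8 = 0.34375
s = 1 + (scale-1)·z/height = 1 + (1.73-1)·2.75/8 = 1.250938
θ = twist·z/height = 93°·2.75/8 = 31.9688° = 0.557960 rad
cos θ = 0.848337, sin θ = 0.529457 (intermediates below are computed at full precision and shown rounded to 5 d.p.)
v1: (-3.5,-1.5) → rotate → (-2.17499,-3.12560) → ×s → (-2.72078,-3.90993) → (-2.72,-3.91)
v2: (3.5,-2.5) → rotate → (4.29282,-0.26774) → ×s → (5.37005,-0.33493) → (5.37,-0.33)
v3: (0.5,2.5) → rotate → (-0.89947,2.38557) → ×s → (-1.12518,2.98420) → (-1.13,2.98)
v4: (-1.5,1.5) → rotate → (-2.06669,0.47832) → ×s → (-2.58530,0.59835) → (-2.59,0.60)

Cross-section at z=2.75: (-2.72,-3.91) (5.37,-0.33) (-1.13,2.98) (-2.59,0.60)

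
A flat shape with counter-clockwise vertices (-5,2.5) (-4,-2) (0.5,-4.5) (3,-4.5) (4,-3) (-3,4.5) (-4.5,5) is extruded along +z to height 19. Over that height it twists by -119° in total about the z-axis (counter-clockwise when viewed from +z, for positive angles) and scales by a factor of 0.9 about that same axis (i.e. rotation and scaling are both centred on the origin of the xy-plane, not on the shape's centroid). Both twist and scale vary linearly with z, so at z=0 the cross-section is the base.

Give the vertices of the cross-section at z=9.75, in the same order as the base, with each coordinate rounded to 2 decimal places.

t = z/height = 9.75/19 = 0.513158
s = 1 + (scale-1)·z/height = 1 + (0.9-1)·9.75/19 = 0.948684
θ = twist·z/height = -119°·9.75/19 = -61.0658° = -1.065799 rad
cos θ = 0.483805, sin θ = -0.875176 (intermediates below are computed at full precision and shown rounded to 5 d.p.)
v1: (-5,2.5) → rotate → (-0.23109,5.58539) → ×s → (-0.21923,5.29877) → (-0.22,5.30)
v2: (-4,-2) → rotate → (-3.68557,2.53309) → ×s → (-3.49644,2.40311) → (-3.50,2.40)
v3: (0.5,-4.5) → rotate → (-3.69639,-2.61471) → ×s → (-3.50671,-2.48053) → (-3.51,-2.48)
v4: (3,-4.5) → rotate → (-2.48688,-4.80265) → ×s → (-2.35926,-4.55620) → (-2.36,-4.56)
v5: (4,-3) → rotate → (-0.69031,-4.95212) → ×s → (-0.65488,-4.69800) → (-0.65,-4.70)
v6: (-3,4.5) → rotate → (2.48688,4.80265) → ×s → (2.35926,4.55620) → (2.36,4.56)
v7: (-4.5,5) → rotate → (2.19876,6.35732) → ×s → (2.08593,6.03109) → (2.09,6.03)

Cross-section at z=9.75: (-0.22,5.30) (-3.50,2.40) (-3.51,-2.48) (-2.36,-4.56) (-0.65,-4.70) (2.36,4.56) (2.09,6.03)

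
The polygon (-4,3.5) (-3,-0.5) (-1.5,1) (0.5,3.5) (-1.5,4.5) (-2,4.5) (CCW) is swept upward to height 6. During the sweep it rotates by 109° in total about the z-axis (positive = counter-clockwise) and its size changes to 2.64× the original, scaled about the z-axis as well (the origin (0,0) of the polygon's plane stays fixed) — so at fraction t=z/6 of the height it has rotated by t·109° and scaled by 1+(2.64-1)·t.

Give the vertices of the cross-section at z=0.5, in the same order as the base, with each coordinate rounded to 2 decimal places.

t = z/height = 0.5/6 = 0.0833333
s = 1 + (scale-1)·z/height = 1 + (2.64-1)·0.5/6 = 1.136667
θ = twist·z/height = 109°·0.5/6 = 9.0833° = 0.158534 rad
cos θ = 0.987460, sin θ = 0.157871 (intermediates below are computed at full precision and shown rounded to 5 d.p.)
v1: (-4,3.5) → rotate → (-4.50239,2.82463) → ×s → (-5.11771,3.21066) → (-5.12,3.21)
v2: (-3,-0.5) → rotate → (-2.88344,-0.96734) → ×s → (-3.27751,-1.09955) → (-3.28,-1.10)
v3: (-1.5,1) → rotate → (-1.63906,0.75065) → ×s → (-1.86307,0.85324) → (-1.86,0.85)
v4: (0.5,3.5) → rotate → (-0.05882,3.53504) → ×s → (-0.06686,4.01817) → (-0.07,4.02)
v5: (-1.5,4.5) → rotate → (-2.19161,4.20676) → ×s → (-2.49113,4.78169) → (-2.49,4.78)
v6: (-2,4.5) → rotate → (-2.68534,4.12783) → ×s → (-3.05233,4.69196) → (-3.05,4.69)

Cross-section at z=0.5: (-5.12,3.21) (-3.28,-1.10) (-1.86,0.85) (-0.07,4.02) (-2.49,4.78) (-3.05,4.69)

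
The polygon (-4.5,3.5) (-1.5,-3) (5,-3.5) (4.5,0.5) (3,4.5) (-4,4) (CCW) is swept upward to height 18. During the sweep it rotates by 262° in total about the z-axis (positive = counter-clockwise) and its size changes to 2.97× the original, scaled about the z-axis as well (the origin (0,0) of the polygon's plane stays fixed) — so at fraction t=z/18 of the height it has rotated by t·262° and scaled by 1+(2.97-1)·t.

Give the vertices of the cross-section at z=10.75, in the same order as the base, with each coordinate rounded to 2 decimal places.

t = z/height = 10.75/18 = 0.597222
s = 1 + (scale-1)·z/height = 1 + (2.97-1)·10.75/18 = 2.176528
θ = twist·z/height = 262°·10.75/18 = 156.4722° = 2.730955 rad
cos θ = -0.916867, sin θ = 0.399194 (intermediates below are computed at full precision and shown rounded to 5 d.p.)
v1: (-4.5,3.5) → rotate → (2.72872,-5.00540) → ×s → (5.93914,-10.89440) → (5.94,-10.89)
v2: (-1.5,-3) → rotate → (2.57288,2.15181) → ×s → (5.59995,4.68347) → (5.60,4.68)
v3: (5,-3.5) → rotate → (-3.18716,5.20500) → ×s → (-6.93693,11.32883) → (-6.94,11.33)
v4: (4.5,0.5) → rotate → (-4.32550,1.33794) → ×s → (-9.41456,2.91206) → (-9.41,2.91)
v5: (3,4.5) → rotate → (-4.54697,-2.92832) → ×s → (-9.89661,-6.37357) → (-9.90,-6.37)
v6: (-4,4) → rotate → (2.07069,-5.26424) → ×s → (4.50692,-11.45777) → (4.51,-11.46)

Cross-section at z=10.75: (5.94,-10.89) (5.60,4.68) (-6.94,11.33) (-9.41,2.91) (-9.90,-6.37) (4.51,-11.46)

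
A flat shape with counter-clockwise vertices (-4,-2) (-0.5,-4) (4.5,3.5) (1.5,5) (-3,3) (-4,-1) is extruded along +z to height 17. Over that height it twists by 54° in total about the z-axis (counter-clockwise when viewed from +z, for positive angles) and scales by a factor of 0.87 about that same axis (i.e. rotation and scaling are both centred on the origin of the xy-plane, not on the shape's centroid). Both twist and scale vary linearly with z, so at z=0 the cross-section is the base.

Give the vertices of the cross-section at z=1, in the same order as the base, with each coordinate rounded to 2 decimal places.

t = z/height = 1/17 = 0.0588235
s = 1 + (scale-1)·z/height = 1 + (0.87-1)·1/17 = 0.992353
θ = twist·z/height = 54°·1/17 = 3.1765° = 0.055440 rad
cos θ = 0.998464, sin θ = 0.055411 (intermediates below are computed at full precision and shown rounded to 5 d.p.)
v1: (-4,-2) → rotate → (-3.88303,-2.21857) → ×s → (-3.85334,-2.20161) → (-3.85,-2.20)
v2: (-0.5,-4) → rotate → (-0.27759,-4.02156) → ×s → (-0.27546,-3.99081) → (-0.28,-3.99)
v3: (4.5,3.5) → rotate → (4.29915,3.74397) → ×s → (4.26627,3.71534) → (4.27,3.72)
v4: (1.5,5) → rotate → (1.22064,5.07544) → ×s → (1.21130,5.03662) → (1.21,5.04)
v5: (-3,3) → rotate → (-3.16163,2.82916) → ×s → (-3.13745,2.80752) → (-3.14,2.81)
v6: (-4,-1) → rotate → (-3.93844,-1.22011) → ×s → (-3.90833,-1.21078) → (-3.91,-1.21)

Cross-section at z=1: (-3.85,-2.20) (-0.28,-3.99) (4.27,3.72) (1.21,5.04) (-3.14,2.81) (-3.91,-1.21)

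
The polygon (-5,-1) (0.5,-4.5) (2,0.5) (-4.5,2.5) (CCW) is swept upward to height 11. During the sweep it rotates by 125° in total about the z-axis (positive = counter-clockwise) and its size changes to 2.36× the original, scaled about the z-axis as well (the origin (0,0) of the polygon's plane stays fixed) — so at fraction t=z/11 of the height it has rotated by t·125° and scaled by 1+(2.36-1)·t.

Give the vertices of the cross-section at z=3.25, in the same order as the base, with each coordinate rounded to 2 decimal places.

Cross-section at z=3.25: (-4.76,-5.33) (4.35,-4.62) (1.82,2.24) (-7.15,-0.99)

t = z/height = 3.25/11 = 0.295455
s = 1 + (scale-1)·z/height = 1 + (2.36-1)·3.25/11 = 1.401818
θ = twist·z/height = 125°·3.25/11 = 36.9318° = 0.644582 rad
cos θ = 0.799351, sin θ = 0.600864 (intermediates below are computed at full precision and shown rounded to 5 d.p.)
v1: (-5,-1) → rotate → (-3.39589,-3.80367) → ×s → (-4.76042,-5.33206) → (-4.76,-5.33)
v2: (0.5,-4.5) → rotate → (3.10356,-3.29665) → ×s → (4.35063,-4.62130) → (4.35,-4.62)
v3: (2,0.5) → rotate → (1.29827,1.60140) → ×s → (1.81994,2.24488) → (1.82,2.24)
v4: (-4.5,2.5) → rotate → (-5.09924,-0.70551) → ×s → (-7.14821,-0.98900) → (-7.15,-0.99)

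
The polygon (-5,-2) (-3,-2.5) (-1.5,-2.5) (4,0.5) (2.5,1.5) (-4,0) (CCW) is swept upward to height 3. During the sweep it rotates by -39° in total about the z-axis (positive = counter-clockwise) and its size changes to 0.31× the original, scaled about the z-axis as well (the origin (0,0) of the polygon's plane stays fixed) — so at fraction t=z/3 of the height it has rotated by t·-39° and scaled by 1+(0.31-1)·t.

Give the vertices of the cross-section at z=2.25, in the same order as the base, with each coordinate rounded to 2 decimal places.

Cross-section at z=2.25: (-2.58,0.34) (-1.85,-0.35) (-1.22,-0.70) (1.80,-0.73) (1.41,0.04) (-1.68,0.94)

t = z/height = 2.25/3 = 0.75
s = 1 + (scale-1)·z/height = 1 + (0.31-1)·2.25/3 = 0.482500
θ = twist·z/height = -39°·2.25/3 = -29.2500° = -0.510509 rad
cos θ = 0.872496, sin θ = -0.488621 (intermediates below are computed at full precision and shown rounded to 5 d.p.)
v1: (-5,-2) → rotate → (-5.33972,0.69811) → ×s → (-2.57642,0.33684) → (-2.58,0.34)
v2: (-3,-2.5) → rotate → (-3.83904,-0.71538) → ×s → (-1.85234,-0.34517) → (-1.85,-0.35)
v3: (-1.5,-2.5) → rotate → (-2.53030,-1.44831) → ×s → (-1.22087,-0.69881) → (-1.22,-0.70)
v4: (4,0.5) → rotate → (3.73429,-1.51824) → ×s → (1.80180,-0.73255) → (1.80,-0.73)
v5: (2.5,1.5) → rotate → (2.91417,0.08719) → ×s → (1.40609,0.04207) → (1.41,0.04)
v6: (-4,0) → rotate → (-3.48998,1.95448) → ×s → (-1.68392,0.94304) → (-1.68,0.94)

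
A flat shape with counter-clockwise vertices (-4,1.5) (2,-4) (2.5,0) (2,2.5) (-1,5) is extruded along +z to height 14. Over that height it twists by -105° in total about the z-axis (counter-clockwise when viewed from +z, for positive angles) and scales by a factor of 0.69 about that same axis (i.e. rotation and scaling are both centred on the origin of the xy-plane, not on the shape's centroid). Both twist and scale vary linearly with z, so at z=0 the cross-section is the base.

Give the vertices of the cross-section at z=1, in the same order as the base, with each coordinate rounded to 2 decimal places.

t = z/height = 1/14 = 0.0714286
s = 1 + (scale-1)·z/height = 1 + (0.69-1)·1/14 = 0.977857
θ = twist·z/height = -105°·1/14 = -7.5000° = -0.130900 rad
cos θ = 0.991445, sin θ = -0.130526 (intermediates below are computed at full precision and shown rounded to 5 d.p.)
v1: (-4,1.5) → rotate → (-3.76999,2.00927) → ×s → (-3.68651,1.96478) → (-3.69,1.96)
v2: (2,-4) → rotate → (1.46078,-4.22683) → ×s → (1.42844,-4.13324) → (1.43,-4.13)
v3: (2.5,0) → rotate → (2.47861,-0.32632) → ×s → (2.42373,-0.31909) → (2.42,-0.32)
v4: (2,2.5) → rotate → (2.30921,2.21756) → ×s → (2.25807,2.16846) → (2.26,2.17)
v5: (-1,5) → rotate → (-0.33881,5.08775) → ×s → (-0.33131,4.97509) → (-0.33,4.98)

Cross-section at z=1: (-3.69,1.96) (1.43,-4.13) (2.42,-0.32) (2.26,2.17) (-0.33,4.98)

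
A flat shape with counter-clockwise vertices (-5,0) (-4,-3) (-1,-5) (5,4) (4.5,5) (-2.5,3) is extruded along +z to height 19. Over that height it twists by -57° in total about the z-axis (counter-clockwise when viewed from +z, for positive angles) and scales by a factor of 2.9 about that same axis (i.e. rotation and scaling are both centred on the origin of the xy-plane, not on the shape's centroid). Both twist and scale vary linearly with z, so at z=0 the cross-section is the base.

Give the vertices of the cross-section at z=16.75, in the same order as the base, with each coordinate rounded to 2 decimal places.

Cross-section at z=16.75: (-8.55,10.28) (-13.01,3.10) (-11.99,-6.50) (16.78,-3.44) (17.98,-0.70) (1.89,10.27)

t = z/height = 16.75/19 = 0.881579
s = 1 + (scale-1)·z/height = 1 + (2.9-1)·16.75/19 = 2.675000
θ = twist·z/height = -57°·16.75/19 = -50.2500° = -0.877028 rad
cos θ = 0.639439, sin θ = -0.768842 (intermediates below are computed at full precision and shown rounded to 5 d.p.)
v1: (-5,0) → rotate → (-3.19720,3.84421) → ×s → (-8.55250,10.28326) → (-8.55,10.28)
v2: (-4,-3) → rotate → (-4.86428,1.15705) → ×s → (-13.01195,3.09511) → (-13.01,3.10)
v3: (-1,-5) → rotate → (-4.48365,-2.42835) → ×s → (-11.99376,-6.49584) → (-11.99,-6.50)
v4: (5,4) → rotate → (6.27256,-1.28645) → ×s → (16.77910,-3.44126) → (16.78,-3.44)
v5: (4.5,5) → rotate → (6.72168,-0.26259) → ×s → (17.98051,-0.70244) → (17.98,-0.70)
v6: (-2.5,3) → rotate → (0.70793,3.84042) → ×s → (1.89371,10.27313) → (1.89,10.27)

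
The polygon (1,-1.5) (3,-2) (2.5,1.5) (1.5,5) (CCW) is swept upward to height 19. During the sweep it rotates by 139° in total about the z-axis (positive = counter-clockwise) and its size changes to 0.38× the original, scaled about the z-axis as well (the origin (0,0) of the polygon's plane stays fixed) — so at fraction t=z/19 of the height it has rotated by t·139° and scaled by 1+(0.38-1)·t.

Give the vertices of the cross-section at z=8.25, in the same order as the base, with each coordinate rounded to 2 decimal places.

t = z/height = 8.25/19 = 0.434211
s = 1 + (scale-1)·z/height = 1 + (0.38-1)·8.25/19 = 0.730789
θ = twist·z/height = 139°·8.25/19 = 60.3553° = 1.053398 rad
cos θ = 0.494621, sin θ = 0.869109 (intermediates below are computed at full precision and shown rounded to 5 d.p.)
v1: (1,-1.5) → rotate → (1.79828,0.12718) → ×s → (1.31417,0.09294) → (1.31,0.09)
v2: (3,-2) → rotate → (3.22208,1.61809) → ×s → (2.35466,1.18248) → (2.35,1.18)
v3: (2.5,1.5) → rotate → (-0.06711,2.91470) → ×s → (-0.04904,2.13003) → (-0.05,2.13)
v4: (1.5,5) → rotate → (-3.60361,3.77677) → ×s → (-2.63348,2.76002) → (-2.63,2.76)

Cross-section at z=8.25: (1.31,0.09) (2.35,1.18) (-0.05,2.13) (-2.63,2.76)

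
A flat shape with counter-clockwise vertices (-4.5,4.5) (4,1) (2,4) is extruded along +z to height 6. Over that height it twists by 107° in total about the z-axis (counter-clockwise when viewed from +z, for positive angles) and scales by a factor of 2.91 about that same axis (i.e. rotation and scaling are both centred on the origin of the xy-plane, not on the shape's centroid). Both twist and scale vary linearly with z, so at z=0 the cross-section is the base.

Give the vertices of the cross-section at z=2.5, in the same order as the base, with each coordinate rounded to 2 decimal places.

Cross-section at z=2.5: (-11.43,0.08) (3.86,6.32) (-2.48,7.64)

t = z/height = 2.5/6 = 0.416667
s = 1 + (scale-1)·z/height = 1 + (2.91-1)·2.5/6 = 1.795833
θ = twist·z/height = 107°·2.5/6 = 44.5833° = 0.778126 rad
cos θ = 0.712230, sin θ = 0.701946 (intermediates below are computed at full precision and shown rounded to 5 d.p.)
v1: (-4.5,4.5) → rotate → (-6.36379,0.04628) → ×s → (-11.42831,0.08311) → (-11.43,0.08)
v2: (4,1) → rotate → (2.14698,3.52001) → ×s → (3.85561,6.32136) → (3.86,6.32)
v3: (2,4) → rotate → (-1.38332,4.25281) → ×s → (-2.48422,7.63734) → (-2.48,7.64)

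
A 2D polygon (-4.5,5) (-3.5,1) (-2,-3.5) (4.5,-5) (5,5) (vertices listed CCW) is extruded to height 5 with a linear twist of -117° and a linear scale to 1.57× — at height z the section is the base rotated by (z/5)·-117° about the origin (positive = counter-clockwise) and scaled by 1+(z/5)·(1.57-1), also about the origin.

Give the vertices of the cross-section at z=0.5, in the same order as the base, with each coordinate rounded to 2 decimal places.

Cross-section at z=0.5: (-3.59,6.14) (-3.41,1.79) (-2.82,-3.19) (3.59,-6.14) (6.25,4.10)

t = z/height = 0.5/5 = 0.1
s = 1 + (scale-1)·z/height = 1 + (1.57-1)·0.5/5 = 1.057000
θ = twist·z/height = -117°·0.5/5 = -11.7000° = -0.204204 rad
cos θ = 0.979223, sin θ = -0.202787 (intermediates below are computed at full precision and shown rounded to 5 d.p.)
v1: (-4.5,5) → rotate → (-3.39257,5.80866) → ×s → (-3.58594,6.13975) → (-3.59,6.14)
v2: (-3.5,1) → rotate → (-3.22449,1.68898) → ×s → (-3.40829,1.78525) → (-3.41,1.79)
v3: (-2,-3.5) → rotate → (-2.66820,-3.02171) → ×s → (-2.82029,-3.19394) → (-2.82,-3.19)
v4: (4.5,-5) → rotate → (3.39257,-5.80866) → ×s → (3.58594,-6.13975) → (3.59,-6.14)
v5: (5,5) → rotate → (5.91005,3.88218) → ×s → (6.24692,4.10346) → (6.25,4.10)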